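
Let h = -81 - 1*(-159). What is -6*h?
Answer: -468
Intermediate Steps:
h = 78 (h = -81 + 159 = 78)
-6*h = -6*78 = -468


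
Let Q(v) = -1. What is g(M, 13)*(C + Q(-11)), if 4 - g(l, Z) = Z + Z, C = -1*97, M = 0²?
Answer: 2156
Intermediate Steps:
M = 0
C = -97
g(l, Z) = 4 - 2*Z (g(l, Z) = 4 - (Z + Z) = 4 - 2*Z)
g(M, 13)*(C + Q(-11)) = (4 - 2*13)*(-97 - 1) = (4 - 26)*(-98) = -22*(-98) = 2156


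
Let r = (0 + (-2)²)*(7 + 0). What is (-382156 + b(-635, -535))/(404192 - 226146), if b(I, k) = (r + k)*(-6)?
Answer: -189557/89023 ≈ -2.1293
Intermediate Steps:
r = 28 (r = (0 + 4)*7 = 4*7 = 28)
b(I, k) = -168 - 6*k (b(I, k) = (28 + k)*(-6) = -168 - 6*k)
(-382156 + b(-635, -535))/(404192 - 226146) = (-382156 + (-168 - 6*(-535)))/(404192 - 226146) = (-382156 + (-168 + 3210))/178046 = (-382156 + 3042)*(1/178046) = -379114*1/178046 = -189557/89023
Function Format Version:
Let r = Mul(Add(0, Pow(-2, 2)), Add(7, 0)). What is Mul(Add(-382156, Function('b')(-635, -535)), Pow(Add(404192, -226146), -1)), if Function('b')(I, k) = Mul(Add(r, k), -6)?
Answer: Rational(-189557, 89023) ≈ -2.1293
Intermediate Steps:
r = 28 (r = Mul(Add(0, 4), 7) = Mul(4, 7) = 28)
Function('b')(I, k) = Add(-168, Mul(-6, k)) (Function('b')(I, k) = Mul(Add(28, k), -6) = Add(-168, Mul(-6, k)))
Mul(Add(-382156, Function('b')(-635, -535)), Pow(Add(404192, -226146), -1)) = Mul(Add(-382156, Add(-168, Mul(-6, -535))), Pow(Add(404192, -226146), -1)) = Mul(Add(-382156, Add(-168, 3210)), Pow(178046, -1)) = Mul(Add(-382156, 3042), Rational(1, 178046)) = Mul(-379114, Rational(1, 178046)) = Rational(-189557, 89023)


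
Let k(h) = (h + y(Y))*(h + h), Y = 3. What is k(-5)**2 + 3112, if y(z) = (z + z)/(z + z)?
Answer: 4712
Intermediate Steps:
y(z) = 1 (y(z) = (2*z)/((2*z)) = (2*z)*(1/(2*z)) = 1)
k(h) = 2*h*(1 + h) (k(h) = (h + 1)*(h + h) = (1 + h)*(2*h) = 2*h*(1 + h))
k(-5)**2 + 3112 = (2*(-5)*(1 - 5))**2 + 3112 = (2*(-5)*(-4))**2 + 3112 = 40**2 + 3112 = 1600 + 3112 = 4712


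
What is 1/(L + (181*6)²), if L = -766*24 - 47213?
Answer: 1/1113799 ≈ 8.9783e-7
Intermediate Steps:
L = -65597 (L = -18384 - 47213 = -65597)
1/(L + (181*6)²) = 1/(-65597 + (181*6)²) = 1/(-65597 + 1086²) = 1/(-65597 + 1179396) = 1/1113799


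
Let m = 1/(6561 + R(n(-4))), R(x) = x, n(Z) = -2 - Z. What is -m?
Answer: -1/6563 ≈ -0.00015237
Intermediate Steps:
m = 1/6563 (m = 1/(6561 + (-2 - 1*(-4))) = 1/(6561 + (-2 + 4)) = 1/(6561 + 2) = 1/6563 ≈ 0.00015237)
-m = -1*1/6563 = -1/6563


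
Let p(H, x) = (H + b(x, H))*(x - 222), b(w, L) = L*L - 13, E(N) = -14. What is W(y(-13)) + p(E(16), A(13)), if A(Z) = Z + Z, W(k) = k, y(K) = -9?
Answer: -33133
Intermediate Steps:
b(w, L) = -13 + L² (b(w, L) = L² - 13 = -13 + L²)
A(Z) = 2*Z
p(H, x) = (-222 + x)*(-13 + H + H²) (p(H, x) = (H + (-13 + H²))*(x - 222) = (-13 + H + H²)*(-222 + x) = (-222 + x)*(-13 + H + H²))
W(y(-13)) + p(E(16), A(13)) = -9 + (2886 - 222*(-14) - 222*(-14)² - 28*13 + (2*13)*(-13 + (-14)²)) = -9 + (2886 + 3108 - 222*196 - 14*26 + 26*(-13 + 196)) = -9 + (2886 + 3108 - 43512 - 364 + 26*183) = -9 + (2886 + 3108 - 43512 - 364 + 4758) = -9 - 33124 = -33133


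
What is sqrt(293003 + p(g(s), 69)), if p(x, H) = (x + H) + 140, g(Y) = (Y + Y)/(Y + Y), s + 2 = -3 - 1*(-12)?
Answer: sqrt(293213) ≈ 541.49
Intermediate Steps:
s = 7 (s = -2 + (-3 - 1*(-12)) = -2 + (-3 + 12) = -2 + 9 = 7)
g(Y) = 1 (g(Y) = (2*Y)/((2*Y)) = (2*Y)*(1/(2*Y)) = 1)
p(x, H) = 140 + H + x (p(x, H) = (H + x) + 140 = 140 + H + x)
sqrt(293003 + p(g(s), 69)) = sqrt(293003 + (140 + 69 + 1)) = sqrt(293003 + 210) = sqrt(293213)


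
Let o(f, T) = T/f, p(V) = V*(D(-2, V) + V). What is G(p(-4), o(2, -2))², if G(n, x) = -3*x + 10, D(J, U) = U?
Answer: 169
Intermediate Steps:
p(V) = 2*V² (p(V) = V*(V + V) = V*(2*V) = 2*V²)
G(n, x) = 10 - 3*x
G(p(-4), o(2, -2))² = (10 - (-6)/2)² = (10 - 3*(-1))² = (10 + 3)² = 13² = 169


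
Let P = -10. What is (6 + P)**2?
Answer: 16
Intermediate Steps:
(6 + P)**2 = (6 - 10)**2 = (-4)**2 = 16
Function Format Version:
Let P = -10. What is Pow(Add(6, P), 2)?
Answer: 16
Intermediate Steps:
Pow(Add(6, P), 2) = Pow(Add(6, -10), 2) = Pow(-4, 2) = 16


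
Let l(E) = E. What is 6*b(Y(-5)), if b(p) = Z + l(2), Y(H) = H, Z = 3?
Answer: 30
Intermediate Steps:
b(p) = 5 (b(p) = 3 + 2 = 5)
6*b(Y(-5)) = 6*5 = 30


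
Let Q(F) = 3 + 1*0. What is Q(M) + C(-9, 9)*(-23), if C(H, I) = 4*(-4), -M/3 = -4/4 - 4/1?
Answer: 371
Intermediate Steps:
M = 15 (M = -3*(-4/4 - 4/1) = -3*(-4*1/4 - 4*1) = -3*(-1 - 4) = -3*(-5) = 15)
Q(F) = 3 (Q(F) = 3 + 0 = 3)
C(H, I) = -16
Q(M) + C(-9, 9)*(-23) = 3 - 16*(-23) = 3 + 368 = 371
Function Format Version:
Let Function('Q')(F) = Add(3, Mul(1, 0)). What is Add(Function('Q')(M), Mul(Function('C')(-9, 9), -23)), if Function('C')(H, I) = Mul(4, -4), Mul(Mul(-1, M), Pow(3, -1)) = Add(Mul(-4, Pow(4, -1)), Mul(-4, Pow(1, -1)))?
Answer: 371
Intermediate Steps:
M = 15 (M = Mul(-3, Add(Mul(-4, Pow(4, -1)), Mul(-4, Pow(1, -1)))) = Mul(-3, Add(Mul(-4, Rational(1, 4)), Mul(-4, 1))) = Mul(-3, Add(-1, -4)) = Mul(-3, -5) = 15)
Function('Q')(F) = 3 (Function('Q')(F) = Add(3, 0) = 3)
Function('C')(H, I) = -16
Add(Function('Q')(M), Mul(Function('C')(-9, 9), -23)) = Add(3, Mul(-16, -23)) = Add(3, 368) = 371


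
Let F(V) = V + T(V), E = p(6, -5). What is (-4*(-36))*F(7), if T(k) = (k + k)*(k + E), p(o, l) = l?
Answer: 5040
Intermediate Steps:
E = -5
T(k) = 2*k*(-5 + k) (T(k) = (k + k)*(k - 5) = (2*k)*(-5 + k) = 2*k*(-5 + k))
F(V) = V + 2*V*(-5 + V)
(-4*(-36))*F(7) = (-4*(-36))*(7*(-9 + 2*7)) = 144*(7*(-9 + 14)) = 144*(7*5) = 144*35 = 5040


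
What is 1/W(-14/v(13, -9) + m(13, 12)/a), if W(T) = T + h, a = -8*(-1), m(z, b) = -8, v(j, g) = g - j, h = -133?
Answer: -11/1467 ≈ -0.0074983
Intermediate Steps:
a = 8
W(T) = -133 + T (W(T) = T - 133 = -133 + T)
1/W(-14/v(13, -9) + m(13, 12)/a) = 1/(-133 + (-14/(-9 - 1*13) - 8/8)) = 1/(-133 + (-14/(-9 - 13) - 8*1/8)) = 1/(-133 + (-14/(-22) - 1)) = 1/(-133 + (-14*(-1/22) - 1)) = 1/(-133 + (7/11 - 1)) = 1/(-133 - 4/11) = 1/(-1467/11) = -11/1467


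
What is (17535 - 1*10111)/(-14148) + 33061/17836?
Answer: 11976163/9012276 ≈ 1.3289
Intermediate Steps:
(17535 - 1*10111)/(-14148) + 33061/17836 = (17535 - 10111)*(-1/14148) + 33061*(1/17836) = 7424*(-1/14148) + 4723/2548 = -1856/3537 + 4723/2548 = 11976163/9012276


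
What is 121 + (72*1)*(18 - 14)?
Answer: 409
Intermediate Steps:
121 + (72*1)*(18 - 14) = 121 + 72*4 = 121 + 288 = 409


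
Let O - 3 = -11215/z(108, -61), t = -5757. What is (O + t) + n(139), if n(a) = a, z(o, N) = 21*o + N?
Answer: -12403520/2207 ≈ -5620.1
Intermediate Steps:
z(o, N) = N + 21*o
O = -4594/2207 (O = 3 - 11215/(-61 + 21*108) = 3 - 11215/(-61 + 2268) = 3 - 11215/2207 = -4594/2207 ≈ -2.0816)
(O + t) + n(139) = (-4594/2207 - 5757) + 139 = -12710293/2207 + 139 = -12403520/2207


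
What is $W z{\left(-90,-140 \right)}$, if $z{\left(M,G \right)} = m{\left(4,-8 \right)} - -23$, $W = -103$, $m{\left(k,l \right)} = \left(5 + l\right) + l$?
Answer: $-1236$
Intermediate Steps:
$m{\left(k,l \right)} = 5 + 2 l$
$z{\left(M,G \right)} = 12$ ($z{\left(M,G \right)} = \left(5 + 2 \left(-8\right)\right) - -23 = \left(5 - 16\right) + 23 = -11 + 23 = 12$)
$W z{\left(-90,-140 \right)} = \left(-103\right) 12 = -1236$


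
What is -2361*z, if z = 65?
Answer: -153465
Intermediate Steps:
-2361*z = -2361*65 = -153465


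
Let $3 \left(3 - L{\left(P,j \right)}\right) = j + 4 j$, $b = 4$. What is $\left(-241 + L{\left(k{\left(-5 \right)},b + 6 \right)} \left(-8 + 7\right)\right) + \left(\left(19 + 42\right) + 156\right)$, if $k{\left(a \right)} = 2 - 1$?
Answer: $- \frac{31}{3} \approx -10.333$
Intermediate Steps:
$k{\left(a \right)} = 1$ ($k{\left(a \right)} = 2 - 1 = 1$)
$L{\left(P,j \right)} = 3 - \frac{5 j}{3}$ ($L{\left(P,j \right)} = 3 - \frac{j + 4 j}{3} = 3 - \frac{5 j}{3}$)
$\left(-241 + L{\left(k{\left(-5 \right)},b + 6 \right)} \left(-8 + 7\right)\right) + \left(\left(19 + 42\right) + 156\right) = \left(-241 + \left(3 - \frac{5 \left(4 + 6\right)}{3}\right) \left(-8 + 7\right)\right) + \left(\left(19 + 42\right) + 156\right) = \left(-241 + \left(3 - \frac{50}{3}\right) \left(-1\right)\right) + \left(61 + 156\right) = \left(-241 + \left(3 - \frac{50}{3}\right) \left(-1\right)\right) + 217 = \left(-241 - - \frac{41}{3}\right) + 217 = \left(-241 + \frac{41}{3}\right) + 217 = - \frac{682}{3} + 217 = - \frac{31}{3}$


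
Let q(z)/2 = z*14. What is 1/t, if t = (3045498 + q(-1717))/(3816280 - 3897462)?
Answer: -40591/1498711 ≈ -0.027084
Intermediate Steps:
q(z) = 28*z (q(z) = 2*(z*14) = 2*(14*z) = 28*z)
t = -1498711/40591 (t = (3045498 + 28*(-1717))/(3816280 - 3897462) = (3045498 - 48076)/(-81182) = 2997422*(-1/81182) = -1498711/40591 ≈ -36.922)
1/t = 1/(-1498711/40591) = -40591/1498711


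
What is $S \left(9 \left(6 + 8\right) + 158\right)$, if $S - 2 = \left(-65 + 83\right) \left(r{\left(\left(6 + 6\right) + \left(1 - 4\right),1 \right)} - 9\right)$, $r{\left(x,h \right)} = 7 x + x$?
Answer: $322624$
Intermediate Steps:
$r{\left(x,h \right)} = 8 x$
$S = 1136$ ($S = 2 + \left(-65 + 83\right) \left(8 \left(\left(6 + 6\right) + \left(1 - 4\right)\right) - 9\right) = 2 + 18 \left(8 \left(12 + \left(1 - 4\right)\right) - 9\right) = 2 + 18 \left(8 \left(12 - 3\right) - 9\right) = 2 + 18 \left(8 \cdot 9 - 9\right) = 2 + 18 \left(72 - 9\right) = 2 + 18 \cdot 63 = 2 + 1134 = 1136$)
$S \left(9 \left(6 + 8\right) + 158\right) = 1136 \left(9 \left(6 + 8\right) + 158\right) = 1136 \left(9 \cdot 14 + 158\right) = 1136 \left(126 + 158\right) = 1136 \cdot 284 = 322624$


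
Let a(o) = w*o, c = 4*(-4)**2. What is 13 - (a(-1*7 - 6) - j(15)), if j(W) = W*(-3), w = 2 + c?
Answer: 826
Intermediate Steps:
c = 64 (c = 4*16 = 64)
w = 66 (w = 2 + 64 = 66)
j(W) = -3*W
a(o) = 66*o
13 - (a(-1*7 - 6) - j(15)) = 13 - (66*(-1*7 - 6) - (-3)*15) = 13 - (66*(-7 - 6) - 1*(-45)) = 13 - (66*(-13) + 45) = 13 - (-858 + 45) = 13 - 1*(-813) = 13 + 813 = 826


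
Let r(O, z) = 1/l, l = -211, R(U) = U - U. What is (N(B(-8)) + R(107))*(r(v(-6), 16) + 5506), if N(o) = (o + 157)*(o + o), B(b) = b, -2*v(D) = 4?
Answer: -2769647760/211 ≈ -1.3126e+7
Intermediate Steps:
v(D) = -2 (v(D) = -1/2*4 = -2)
R(U) = 0
r(O, z) = -1/211 (r(O, z) = 1/(-211) = -1/211)
N(o) = 2*o*(157 + o) (N(o) = (157 + o)*(2*o) = 2*o*(157 + o))
(N(B(-8)) + R(107))*(r(v(-6), 16) + 5506) = (2*(-8)*(157 - 8) + 0)*(-1/211 + 5506) = (2*(-8)*149 + 0)*(1161765/211) = (-2384 + 0)*(1161765/211) = -2384*1161765/211 = -2769647760/211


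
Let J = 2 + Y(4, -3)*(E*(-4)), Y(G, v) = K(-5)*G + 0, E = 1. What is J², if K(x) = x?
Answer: 6724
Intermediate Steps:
Y(G, v) = -5*G (Y(G, v) = -5*G + 0 = -5*G)
J = 82 (J = 2 + (-5*4)*(1*(-4)) = 2 - 20*(-4) = 2 + 80 = 82)
J² = 82² = 6724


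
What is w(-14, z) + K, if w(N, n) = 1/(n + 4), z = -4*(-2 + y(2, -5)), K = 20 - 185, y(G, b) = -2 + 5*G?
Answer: -3301/20 ≈ -165.05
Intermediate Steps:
K = -165
z = -24 (z = -4*(-2 + (-2 + 5*2)) = -4*(-2 + (-2 + 10)) = -4*(-2 + 8) = -4*6 = -24)
w(N, n) = 1/(4 + n)
w(-14, z) + K = 1/(4 - 24) - 165 = 1/(-20) - 165 = -1/20 - 165 = -3301/20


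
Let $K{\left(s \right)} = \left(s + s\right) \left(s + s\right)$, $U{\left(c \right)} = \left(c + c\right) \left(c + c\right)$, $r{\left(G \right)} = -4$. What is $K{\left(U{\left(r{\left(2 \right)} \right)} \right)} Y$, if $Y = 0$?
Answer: $0$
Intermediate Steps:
$U{\left(c \right)} = 4 c^{2}$ ($U{\left(c \right)} = 2 c 2 c = 4 c^{2}$)
$K{\left(s \right)} = 4 s^{2}$ ($K{\left(s \right)} = 2 s 2 s = 4 s^{2}$)
$K{\left(U{\left(r{\left(2 \right)} \right)} \right)} Y = 4 \left(4 \left(-4\right)^{2}\right)^{2} \cdot 0 = 4 \left(4 \cdot 16\right)^{2} \cdot 0 = 4 \cdot 64^{2} \cdot 0 = 4 \cdot 4096 \cdot 0 = 16384 \cdot 0 = 0$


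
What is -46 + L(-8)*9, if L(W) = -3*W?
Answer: 170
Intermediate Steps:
-46 + L(-8)*9 = -46 - 3*(-8)*9 = -46 + 24*9 = -46 + 216 = 170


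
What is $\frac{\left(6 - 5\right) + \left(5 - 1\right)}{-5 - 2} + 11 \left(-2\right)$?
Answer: $- \frac{159}{7} \approx -22.714$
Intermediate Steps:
$\frac{\left(6 - 5\right) + \left(5 - 1\right)}{-5 - 2} + 11 \left(-2\right) = \frac{\left(6 - 5\right) + \left(5 - 1\right)}{-7} - 22 = \left(1 + 4\right) \left(- \frac{1}{7}\right) - 22 = 5 \left(- \frac{1}{7}\right) - 22 = - \frac{5}{7} - 22 = - \frac{159}{7}$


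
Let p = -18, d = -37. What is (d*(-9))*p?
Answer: -5994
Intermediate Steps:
(d*(-9))*p = -37*(-9)*(-18) = 333*(-18) = -5994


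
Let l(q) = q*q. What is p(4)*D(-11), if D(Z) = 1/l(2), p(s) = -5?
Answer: -5/4 ≈ -1.2500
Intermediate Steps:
l(q) = q²
D(Z) = ¼ (D(Z) = 1/(2²) = 1/4 = ¼)
p(4)*D(-11) = -5*¼ = -5/4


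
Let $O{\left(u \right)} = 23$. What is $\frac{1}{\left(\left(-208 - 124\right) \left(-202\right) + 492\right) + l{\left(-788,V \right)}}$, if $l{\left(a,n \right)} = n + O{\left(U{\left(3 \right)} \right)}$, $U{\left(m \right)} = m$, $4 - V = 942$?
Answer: $\frac{1}{66641} \approx 1.5006 \cdot 10^{-5}$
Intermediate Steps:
$V = -938$ ($V = 4 - 942 = -938$)
$l{\left(a,n \right)} = 23 + n$ ($l{\left(a,n \right)} = n + 23 = 23 + n$)
$\frac{1}{\left(\left(-208 - 124\right) \left(-202\right) + 492\right) + l{\left(-788,V \right)}} = \frac{1}{\left(\left(-208 - 124\right) \left(-202\right) + 492\right) + \left(23 - 938\right)} = \frac{1}{\left(\left(-332\right) \left(-202\right) + 492\right) - 915} = \frac{1}{\left(67064 + 492\right) - 915} = \frac{1}{67556 - 915} = \frac{1}{66641}$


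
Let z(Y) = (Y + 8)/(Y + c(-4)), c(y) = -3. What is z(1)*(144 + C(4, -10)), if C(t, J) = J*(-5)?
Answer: -873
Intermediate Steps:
C(t, J) = -5*J
z(Y) = (8 + Y)/(-3 + Y) (z(Y) = (Y + 8)/(Y - 3) = (8 + Y)/(-3 + Y))
z(1)*(144 + C(4, -10)) = ((8 + 1)/(-3 + 1))*(144 - 5*(-10)) = (9/(-2))*(144 + 50) = -½*9*194 = -9/2*194 = -873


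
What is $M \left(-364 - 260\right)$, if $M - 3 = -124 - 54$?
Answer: $109200$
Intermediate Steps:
$M = -175$ ($M = 3 - 178 = -175$)
$M \left(-364 - 260\right) = - 175 \left(-364 - 260\right) = \left(-175\right) \left(-624\right) = 109200$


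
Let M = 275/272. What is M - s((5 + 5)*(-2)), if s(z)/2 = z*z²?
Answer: 4352275/272 ≈ 16001.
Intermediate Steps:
s(z) = 2*z³ (s(z) = 2*(z*z²) = 2*z³)
M = 275/272 (M = 275*(1/272) = 275/272 ≈ 1.0110)
M - s((5 + 5)*(-2)) = 275/272 - 2*((5 + 5)*(-2))³ = 275/272 - 2*(10*(-2))³ = 275/272 - 2*(-20)³ = 275/272 - 2*(-8000) = 275/272 - 1*(-16000) = 275/272 + 16000 = 4352275/272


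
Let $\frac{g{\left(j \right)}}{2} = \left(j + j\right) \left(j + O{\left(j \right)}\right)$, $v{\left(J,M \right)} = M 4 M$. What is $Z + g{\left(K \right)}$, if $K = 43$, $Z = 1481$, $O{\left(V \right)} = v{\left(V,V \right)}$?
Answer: $1280989$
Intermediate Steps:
$v{\left(J,M \right)} = 4 M^{2}$ ($v{\left(J,M \right)} = 4 M M = 4 M^{2}$)
$O{\left(V \right)} = 4 V^{2}$
$g{\left(j \right)} = 4 j \left(j + 4 j^{2}\right)$ ($g{\left(j \right)} = 2 \left(j + j\right) \left(j + 4 j^{2}\right) = 2 \cdot 2 j \left(j + 4 j^{2}\right) = 4 j \left(j + 4 j^{2}\right)$)
$Z + g{\left(K \right)} = 1481 + 43^{2} \left(4 + 16 \cdot 43\right) = 1481 + 1849 \left(4 + 688\right) = 1481 + 1849 \cdot 692 = 1481 + 1279508 = 1280989$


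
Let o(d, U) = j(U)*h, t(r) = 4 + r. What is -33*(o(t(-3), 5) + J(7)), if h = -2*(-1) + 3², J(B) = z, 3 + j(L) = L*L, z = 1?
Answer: -8019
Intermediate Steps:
j(L) = -3 + L² (j(L) = -3 + L*L = -3 + L²)
J(B) = 1
h = 11 (h = 2 + 9 = 11)
o(d, U) = -33 + 11*U² (o(d, U) = (-3 + U²)*11 = -33 + 11*U²)
-33*(o(t(-3), 5) + J(7)) = -33*((-33 + 11*5²) + 1) = -33*((-33 + 11*25) + 1) = -33*((-33 + 275) + 1) = -33*(242 + 1) = -33*243 = -8019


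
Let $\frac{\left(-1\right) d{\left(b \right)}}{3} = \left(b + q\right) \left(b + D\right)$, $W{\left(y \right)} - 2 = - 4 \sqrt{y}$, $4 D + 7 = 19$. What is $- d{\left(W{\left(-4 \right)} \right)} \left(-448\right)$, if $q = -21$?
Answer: $213696 - 150528 i \approx 2.137 \cdot 10^{5} - 1.5053 \cdot 10^{5} i$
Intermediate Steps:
$D = 3$ ($D = - \frac{7}{4} + \frac{1}{4} \cdot 19 = - \frac{7}{4} + \frac{19}{4} = 3$)
$W{\left(y \right)} = 2 - 4 \sqrt{y}$
$d{\left(b \right)} = - 3 \left(-21 + b\right) \left(3 + b\right)$ ($d{\left(b \right)} = - 3 \left(b - 21\right) \left(b + 3\right) = - 3 \left(-21 + b\right) \left(3 + b\right)$)
$- d{\left(W{\left(-4 \right)} \right)} \left(-448\right) = - (189 - 3 \left(2 - 4 \sqrt{-4}\right)^{2} + 54 \left(2 - 4 \sqrt{-4}\right)) \left(-448\right) = - (189 - 3 \left(2 - 4 \cdot 2 i\right)^{2} + 54 \left(2 - 4 \cdot 2 i\right)) \left(-448\right) = - (189 - 3 \left(2 - 8 i\right)^{2} + 54 \left(2 - 8 i\right)) \left(-448\right) = - (189 - 3 \left(2 - 8 i\right)^{2} + \left(108 - 432 i\right)) \left(-448\right) = - (297 - 432 i - 3 \left(2 - 8 i\right)^{2}) \left(-448\right) = \left(-297 + 3 \left(2 - 8 i\right)^{2} + 432 i\right) \left(-448\right) = 133056 - 193536 i - 1344 \left(2 - 8 i\right)^{2}$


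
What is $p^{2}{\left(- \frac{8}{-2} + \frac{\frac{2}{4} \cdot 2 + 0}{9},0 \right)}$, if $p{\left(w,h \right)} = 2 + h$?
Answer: $4$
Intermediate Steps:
$p^{2}{\left(- \frac{8}{-2} + \frac{\frac{2}{4} \cdot 2 + 0}{9},0 \right)} = \left(2 + 0\right)^{2} = 2^{2} = 4$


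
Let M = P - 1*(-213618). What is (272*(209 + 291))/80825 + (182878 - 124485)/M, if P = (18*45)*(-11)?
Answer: 1302396089/661820964 ≈ 1.9679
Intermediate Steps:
P = -8910 (P = 810*(-11) = -8910)
M = 204708 (M = -8910 - 1*(-213618) = -8910 + 213618 = 204708)
(272*(209 + 291))/80825 + (182878 - 124485)/M = (272*(209 + 291))/80825 + (182878 - 124485)/204708 = (272*500)*(1/80825) + 58393*(1/204708) = 136000*(1/80825) + 58393/204708 = 5440/3233 + 58393/204708 = 1302396089/661820964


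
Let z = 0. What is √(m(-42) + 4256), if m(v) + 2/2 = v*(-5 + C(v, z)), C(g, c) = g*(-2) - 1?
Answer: √979 ≈ 31.289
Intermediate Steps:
C(g, c) = -1 - 2*g (C(g, c) = -2*g - 1 = -1 - 2*g)
m(v) = -1 + v*(-6 - 2*v) (m(v) = -1 + v*(-5 + (-1 - 2*v)) = -1 + v*(-6 - 2*v))
√(m(-42) + 4256) = √((-1 - 6*(-42) - 2*(-42)²) + 4256) = √((-1 + 252 - 2*1764) + 4256) = √((-1 + 252 - 3528) + 4256) = √(-3277 + 4256) = √979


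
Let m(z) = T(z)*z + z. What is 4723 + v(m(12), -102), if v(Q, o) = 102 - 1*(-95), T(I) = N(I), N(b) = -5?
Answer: 4920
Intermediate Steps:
T(I) = -5
m(z) = -4*z (m(z) = -5*z + z = -4*z)
v(Q, o) = 197 (v(Q, o) = 102 + 95 = 197)
4723 + v(m(12), -102) = 4723 + 197 = 4920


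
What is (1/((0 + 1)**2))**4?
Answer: 1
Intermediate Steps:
(1/((0 + 1)**2))**4 = (1/(1**2))**4 = (1/1)**4 = 1**4 = 1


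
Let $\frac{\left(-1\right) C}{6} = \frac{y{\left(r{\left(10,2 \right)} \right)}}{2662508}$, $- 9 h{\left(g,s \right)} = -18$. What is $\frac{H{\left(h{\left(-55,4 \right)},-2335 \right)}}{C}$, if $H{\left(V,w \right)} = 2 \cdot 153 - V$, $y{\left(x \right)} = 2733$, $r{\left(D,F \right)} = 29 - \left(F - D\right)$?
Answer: $- \frac{404701216}{8199} \approx -49360.0$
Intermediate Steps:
$h{\left(g,s \right)} = 2$ ($h{\left(g,s \right)} = \left(- \frac{1}{9}\right) \left(-18\right) = 2$)
$r{\left(D,F \right)} = 29 + D - F$ ($r{\left(D,F \right)} = 29 + \left(D - F\right) = 29 + D - F$)
$H{\left(V,w \right)} = 306 - V$
$C = - \frac{8199}{1331254}$ ($C = - 6 \cdot \frac{2733}{2662508} = - 6 \cdot 2733 \cdot \frac{1}{2662508} = \left(-6\right) \frac{2733}{2662508} = - \frac{8199}{1331254} \approx -0.0061589$)
$\frac{H{\left(h{\left(-55,4 \right)},-2335 \right)}}{C} = \frac{306 - 2}{- \frac{8199}{1331254}} = \left(306 - 2\right) \left(- \frac{1331254}{8199}\right) = 304 \left(- \frac{1331254}{8199}\right) = - \frac{404701216}{8199}$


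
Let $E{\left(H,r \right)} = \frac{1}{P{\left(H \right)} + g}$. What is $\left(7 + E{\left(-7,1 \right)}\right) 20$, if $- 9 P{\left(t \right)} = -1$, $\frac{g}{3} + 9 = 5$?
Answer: $\frac{14800}{107} \approx 138.32$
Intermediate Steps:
$g = -12$ ($g = -27 + 3 \cdot 5 = -27 + 15 = -12$)
$P{\left(t \right)} = \frac{1}{9}$ ($P{\left(t \right)} = \left(- \frac{1}{9}\right) \left(-1\right) = \frac{1}{9}$)
$E{\left(H,r \right)} = - \frac{9}{107}$ ($E{\left(H,r \right)} = \frac{1}{\frac{1}{9} - 12} = \frac{1}{- \frac{107}{9}} = - \frac{9}{107}$)
$\left(7 + E{\left(-7,1 \right)}\right) 20 = \left(7 - \frac{9}{107}\right) 20 = \frac{740}{107} \cdot 20 = \frac{14800}{107}$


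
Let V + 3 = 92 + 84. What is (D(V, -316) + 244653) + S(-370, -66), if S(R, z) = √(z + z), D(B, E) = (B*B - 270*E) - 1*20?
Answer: 359882 + 2*I*√33 ≈ 3.5988e+5 + 11.489*I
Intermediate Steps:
V = 173 (V = -3 + (92 + 84) = -3 + 176 = 173)
D(B, E) = -20 + B² - 270*E (D(B, E) = (B² - 270*E) - 20 = -20 + B² - 270*E)
S(R, z) = √2*√z (S(R, z) = √(2*z) = √2*√z)
(D(V, -316) + 244653) + S(-370, -66) = ((-20 + 173² - 270*(-316)) + 244653) + √2*√(-66) = ((-20 + 29929 + 85320) + 244653) + √2*(I*√66) = (115229 + 244653) + 2*I*√33 = 359882 + 2*I*√33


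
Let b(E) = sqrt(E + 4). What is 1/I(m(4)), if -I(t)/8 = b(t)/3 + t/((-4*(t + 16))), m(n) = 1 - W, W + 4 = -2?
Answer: -1449/185326 - 3174*sqrt(11)/92663 ≈ -0.12142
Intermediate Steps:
W = -6 (W = -4 - 2 = -6)
b(E) = sqrt(4 + E)
m(n) = 7 (m(n) = 1 - 1*(-6) = 1 + 6 = 7)
I(t) = -8*sqrt(4 + t)/3 - 8*t/(-64 - 4*t) (I(t) = -8*(sqrt(4 + t)/3 + t/((-4*(t + 16)))) = -8*(sqrt(4 + t)*(1/3) + t/((-4*(16 + t)))) = -8*(sqrt(4 + t)/3 + t/(-64 - 4*t)) = -8*sqrt(4 + t)/3 - 8*t/(-64 - 4*t))
1/I(m(4)) = 1/(2*(-64*sqrt(4 + 7) + 3*7 - 4*7*sqrt(4 + 7))/(3*(16 + 7))) = 1/((2/3)*(-64*sqrt(11) + 21 - 4*7*sqrt(11))/23) = 1/((2/3)*(1/23)*(-64*sqrt(11) + 21 - 28*sqrt(11))) = 1/((2/3)*(1/23)*(21 - 92*sqrt(11))) = 1/(14/23 - 8*sqrt(11)/3)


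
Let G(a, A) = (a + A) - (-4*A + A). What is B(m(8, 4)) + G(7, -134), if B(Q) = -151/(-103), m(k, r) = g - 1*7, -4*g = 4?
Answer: -54336/103 ≈ -527.53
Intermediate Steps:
g = -1 (g = -¼*4 = -1)
m(k, r) = -8 (m(k, r) = -1 - 1*7 = -1 - 7 = -8)
B(Q) = 151/103 (B(Q) = -151*(-1/103) = 151/103)
G(a, A) = a + 4*A (G(a, A) = (A + a) - (-3)*A = (A + a) + 3*A = a + 4*A)
B(m(8, 4)) + G(7, -134) = 151/103 + (7 + 4*(-134)) = 151/103 + (7 - 536) = 151/103 - 529 = -54336/103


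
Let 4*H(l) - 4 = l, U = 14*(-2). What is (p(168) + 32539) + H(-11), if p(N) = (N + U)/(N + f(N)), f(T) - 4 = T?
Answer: 2212561/68 ≈ 32538.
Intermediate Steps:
U = -28
f(T) = 4 + T
H(l) = 1 + l/4
p(N) = (-28 + N)/(4 + 2*N) (p(N) = (N - 28)/(N + (4 + N)) = (-28 + N)/(4 + 2*N))
(p(168) + 32539) + H(-11) = ((-28 + 168)/(2*(2 + 168)) + 32539) + (1 + (¼)*(-11)) = ((½)*140/170 + 32539) + (1 - 11/4) = ((½)*(1/170)*140 + 32539) - 7/4 = (7/17 + 32539) - 7/4 = 553170/17 - 7/4 = 2212561/68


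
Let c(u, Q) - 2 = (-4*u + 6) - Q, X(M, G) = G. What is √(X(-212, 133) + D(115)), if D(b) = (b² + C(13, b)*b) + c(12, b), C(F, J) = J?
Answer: 2*√6607 ≈ 162.57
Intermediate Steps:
c(u, Q) = 8 - Q - 4*u (c(u, Q) = 2 + ((-4*u + 6) - Q) = 2 + ((6 - 4*u) - Q) = 2 + (6 - Q - 4*u) = 8 - Q - 4*u)
D(b) = -40 - b + 2*b² (D(b) = (b² + b*b) + (8 - b - 4*12) = (b² + b²) + (8 - b - 48) = 2*b² + (-40 - b) = -40 - b + 2*b²)
√(X(-212, 133) + D(115)) = √(133 + (-40 - 1*115 + 2*115²)) = √(133 + (-40 - 115 + 2*13225)) = √(133 + (-40 - 115 + 26450)) = √(133 + 26295) = √26428 = 2*√6607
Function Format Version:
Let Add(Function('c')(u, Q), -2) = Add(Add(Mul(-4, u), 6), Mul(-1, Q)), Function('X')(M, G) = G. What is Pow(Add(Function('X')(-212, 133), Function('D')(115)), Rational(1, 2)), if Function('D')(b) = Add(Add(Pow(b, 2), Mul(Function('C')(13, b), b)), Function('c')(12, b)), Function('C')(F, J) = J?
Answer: Mul(2, Pow(6607, Rational(1, 2))) ≈ 162.57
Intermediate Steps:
Function('c')(u, Q) = Add(8, Mul(-1, Q), Mul(-4, u)) (Function('c')(u, Q) = Add(2, Add(Add(Mul(-4, u), 6), Mul(-1, Q))) = Add(2, Add(Add(6, Mul(-4, u)), Mul(-1, Q))) = Add(2, Add(6, Mul(-1, Q), Mul(-4, u))) = Add(8, Mul(-1, Q), Mul(-4, u)))
Function('D')(b) = Add(-40, Mul(-1, b), Mul(2, Pow(b, 2))) (Function('D')(b) = Add(Add(Pow(b, 2), Mul(b, b)), Add(8, Mul(-1, b), Mul(-4, 12))) = Add(Add(Pow(b, 2), Pow(b, 2)), Add(8, Mul(-1, b), -48)) = Add(Mul(2, Pow(b, 2)), Add(-40, Mul(-1, b))) = Add(-40, Mul(-1, b), Mul(2, Pow(b, 2))))
Pow(Add(Function('X')(-212, 133), Function('D')(115)), Rational(1, 2)) = Pow(Add(133, Add(-40, Mul(-1, 115), Mul(2, Pow(115, 2)))), Rational(1, 2)) = Pow(Add(133, Add(-40, -115, Mul(2, 13225))), Rational(1, 2)) = Pow(Add(133, Add(-40, -115, 26450)), Rational(1, 2)) = Pow(Add(133, 26295), Rational(1, 2)) = Pow(26428, Rational(1, 2)) = Mul(2, Pow(6607, Rational(1, 2)))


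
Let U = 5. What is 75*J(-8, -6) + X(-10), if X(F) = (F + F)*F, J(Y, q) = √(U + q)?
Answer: 200 + 75*I ≈ 200.0 + 75.0*I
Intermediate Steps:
J(Y, q) = √(5 + q)
X(F) = 2*F² (X(F) = (2*F)*F = 2*F²)
75*J(-8, -6) + X(-10) = 75*√(5 - 6) + 2*(-10)² = 75*√(-1) + 2*100 = 75*I + 200 = 200 + 75*I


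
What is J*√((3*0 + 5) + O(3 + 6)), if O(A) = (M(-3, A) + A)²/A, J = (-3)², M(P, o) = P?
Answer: 27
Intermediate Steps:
J = 9
O(A) = (-3 + A)²/A
J*√((3*0 + 5) + O(3 + 6)) = 9*√((3*0 + 5) + (-3 + (3 + 6))²/(3 + 6)) = 9*√((0 + 5) + (-3 + 9)²/9) = 9*√(5 + (⅑)*6²) = 9*√(5 + (⅑)*36) = 9*√(5 + 4) = 9*√9 = 9*3 = 27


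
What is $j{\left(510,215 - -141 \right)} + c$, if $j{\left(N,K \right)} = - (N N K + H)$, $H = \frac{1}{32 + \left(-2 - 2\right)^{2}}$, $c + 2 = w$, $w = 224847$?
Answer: $- \frac{4433796241}{48} \approx -9.2371 \cdot 10^{7}$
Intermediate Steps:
$c = 224845$ ($c = -2 + 224847 = 224845$)
$H = \frac{1}{48}$ ($H = \frac{1}{32 + \left(-4\right)^{2}} = \frac{1}{32 + 16} = \frac{1}{48} \approx 0.020833$)
$j{\left(N,K \right)} = - \frac{1}{48} - K N^{2}$ ($j{\left(N,K \right)} = - (N N K + \frac{1}{48}) = - (N^{2} K + \frac{1}{48}) = - (K N^{2} + \frac{1}{48}) = - (\frac{1}{48} + K N^{2}) = - \frac{1}{48} - K N^{2}$)
$j{\left(510,215 - -141 \right)} + c = \left(- \frac{1}{48} - \left(215 - -141\right) 510^{2}\right) + 224845 = \left(- \frac{1}{48} - \left(215 + 141\right) 260100\right) + 224845 = \left(- \frac{1}{48} - 356 \cdot 260100\right) + 224845 = \left(- \frac{1}{48} - 92595600\right) + 224845 = - \frac{4444588801}{48} + 224845 = - \frac{4433796241}{48}$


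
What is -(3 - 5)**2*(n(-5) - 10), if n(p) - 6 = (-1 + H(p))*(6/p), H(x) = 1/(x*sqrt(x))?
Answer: 56/5 + 24*I*sqrt(5)/125 ≈ 11.2 + 0.42933*I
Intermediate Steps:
H(x) = x**(-3/2) (H(x) = 1/(x**(3/2)) = x**(-3/2))
n(p) = 6 + 6*(-1 + p**(-3/2))/p (n(p) = 6 + (-1 + p**(-3/2))*(6/p) = 6 + 6*(-1 + p**(-3/2))/p)
-(3 - 5)**2*(n(-5) - 10) = -(3 - 5)**2*((6 - 6/(-5) + 6/(-5)**(5/2)) - 10) = -(-2)**2*((6 - 6*(-1/5) + 6*(-I*sqrt(5)/125)) - 10) = -4*((6 + 6/5 - 6*I*sqrt(5)/125) - 10) = -4*((36/5 - 6*I*sqrt(5)/125) - 10) = -4*(-14/5 - 6*I*sqrt(5)/125) = -(-56/5 - 24*I*sqrt(5)/125) = 56/5 + 24*I*sqrt(5)/125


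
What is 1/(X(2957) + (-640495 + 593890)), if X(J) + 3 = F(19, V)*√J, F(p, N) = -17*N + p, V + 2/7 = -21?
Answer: -570948/21356483611 - 9331*√2957/42712967222 ≈ -3.8614e-5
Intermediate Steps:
V = -149/7 (V = -2/7 - 21 = -149/7 ≈ -21.286)
F(p, N) = p - 17*N
X(J) = -3 + 2666*√J/7 (X(J) = -3 + (19 - 17*(-149/7))*√J = -3 + (19 + 2533/7)*√J = -3 + 2666*√J/7)
1/(X(2957) + (-640495 + 593890)) = 1/((-3 + 2666*√2957/7) + (-640495 + 593890)) = 1/((-3 + 2666*√2957/7) - 46605) = 1/(-46608 + 2666*√2957/7)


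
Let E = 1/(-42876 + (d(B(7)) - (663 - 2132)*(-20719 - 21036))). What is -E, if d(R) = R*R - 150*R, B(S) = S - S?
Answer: 1/61380971 ≈ 1.6292e-8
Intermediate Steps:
B(S) = 0
d(R) = R² - 150*R
E = -1/61380971 (E = 1/(-42876 + (0*(-150 + 0) - (663 - 2132)*(-20719 - 21036))) = 1/(-42876 + (0*(-150) - (-1469)*(-41755))) = 1/(-42876 + (0 - 1*61338095)) = 1/(-42876 + (0 - 61338095)) = 1/(-42876 - 61338095) = 1/(-61380971) = -1/61380971 ≈ -1.6292e-8)
-E = -1*(-1/61380971) = 1/61380971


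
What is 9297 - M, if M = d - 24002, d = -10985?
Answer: 44284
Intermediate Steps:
M = -34987 (M = -10985 - 24002 = -34987)
9297 - M = 9297 - 1*(-34987) = 9297 + 34987 = 44284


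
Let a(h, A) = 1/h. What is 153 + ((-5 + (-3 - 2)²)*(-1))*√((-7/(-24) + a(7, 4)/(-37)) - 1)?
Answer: 153 - 5*I*√6879558/777 ≈ 153.0 - 16.878*I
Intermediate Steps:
153 + ((-5 + (-3 - 2)²)*(-1))*√((-7/(-24) + a(7, 4)/(-37)) - 1) = 153 + ((-5 + (-3 - 2)²)*(-1))*√((-7/(-24) + 1/(7*(-37))) - 1) = 153 + ((-5 + (-5)²)*(-1))*√((-7*(-1/24) + (⅐)*(-1/37)) - 1) = 153 + ((-5 + 25)*(-1))*√((7/24 - 1/259) - 1) = 153 + (20*(-1))*√(1789/6216 - 1) = 153 - 5*I*√6879558/777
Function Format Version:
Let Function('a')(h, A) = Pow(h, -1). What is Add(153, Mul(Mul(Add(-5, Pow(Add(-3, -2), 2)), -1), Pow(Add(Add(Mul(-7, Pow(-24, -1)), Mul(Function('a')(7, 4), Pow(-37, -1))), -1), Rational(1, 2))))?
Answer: Add(153, Mul(Rational(-5, 777), I, Pow(6879558, Rational(1, 2)))) ≈ Add(153.00, Mul(-16.878, I))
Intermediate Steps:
Add(153, Mul(Mul(Add(-5, Pow(Add(-3, -2), 2)), -1), Pow(Add(Add(Mul(-7, Pow(-24, -1)), Mul(Function('a')(7, 4), Pow(-37, -1))), -1), Rational(1, 2)))) = Add(153, Mul(Mul(Add(-5, Pow(Add(-3, -2), 2)), -1), Pow(Add(Add(Mul(-7, Pow(-24, -1)), Mul(Pow(7, -1), Pow(-37, -1))), -1), Rational(1, 2)))) = Add(153, Mul(Mul(Add(-5, Pow(-5, 2)), -1), Pow(Add(Add(Mul(-7, Rational(-1, 24)), Mul(Rational(1, 7), Rational(-1, 37))), -1), Rational(1, 2)))) = Add(153, Mul(Mul(Add(-5, 25), -1), Pow(Add(Add(Rational(7, 24), Rational(-1, 259)), -1), Rational(1, 2)))) = Add(153, Mul(Mul(20, -1), Pow(Add(Rational(1789, 6216), -1), Rational(1, 2)))) = Add(153, Mul(-20, Pow(Rational(-4427, 6216), Rational(1, 2)))) = Add(153, Mul(-20, Mul(Rational(1, 3108), I, Pow(6879558, Rational(1, 2))))) = Add(153, Mul(Rational(-5, 777), I, Pow(6879558, Rational(1, 2))))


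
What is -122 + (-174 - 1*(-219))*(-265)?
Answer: -12047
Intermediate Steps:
-122 + (-174 - 1*(-219))*(-265) = -122 + (-174 + 219)*(-265) = -122 + 45*(-265) = -122 - 11925 = -12047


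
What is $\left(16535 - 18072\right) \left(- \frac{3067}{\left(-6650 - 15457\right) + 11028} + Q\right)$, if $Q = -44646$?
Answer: $\frac{760246259279}{11079} \approx 6.862 \cdot 10^{7}$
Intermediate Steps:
$\left(16535 - 18072\right) \left(- \frac{3067}{\left(-6650 - 15457\right) + 11028} + Q\right) = \left(16535 - 18072\right) \left(- \frac{3067}{\left(-6650 - 15457\right) + 11028} - 44646\right) = - 1537 \left(- \frac{3067}{-22107 + 11028} - 44646\right) = - 1537 \left(- \frac{3067}{-11079} - 44646\right) = - 1537 \left(\left(-3067\right) \left(- \frac{1}{11079}\right) - 44646\right) = - 1537 \left(\frac{3067}{11079} - 44646\right) = \left(-1537\right) \left(- \frac{494629967}{11079}\right) = \frac{760246259279}{11079}$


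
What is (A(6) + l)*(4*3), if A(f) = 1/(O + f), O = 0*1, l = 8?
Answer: 98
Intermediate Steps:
O = 0
A(f) = 1/f (A(f) = 1/(0 + f) = 1/f)
(A(6) + l)*(4*3) = (1/6 + 8)*(4*3) = (⅙ + 8)*12 = (49/6)*12 = 98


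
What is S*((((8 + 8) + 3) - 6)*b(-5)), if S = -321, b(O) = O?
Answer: 20865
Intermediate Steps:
S*((((8 + 8) + 3) - 6)*b(-5)) = -321*(((8 + 8) + 3) - 6)*(-5) = -321*((16 + 3) - 6)*(-5) = -321*(19 - 6)*(-5) = -4173*(-5) = -321*(-65) = 20865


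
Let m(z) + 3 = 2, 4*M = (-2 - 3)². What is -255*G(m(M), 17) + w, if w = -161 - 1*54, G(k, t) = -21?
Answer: 5140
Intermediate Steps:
M = 25/4 (M = (-2 - 3)²/4 = (¼)*(-5)² = (¼)*25 = 25/4 ≈ 6.2500)
m(z) = -1 (m(z) = -3 + 2 = -1)
w = -215 (w = -161 - 54 = -215)
-255*G(m(M), 17) + w = -255*(-21) - 215 = 5355 - 215 = 5140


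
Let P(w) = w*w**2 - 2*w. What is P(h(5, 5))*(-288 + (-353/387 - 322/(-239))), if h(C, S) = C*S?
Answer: -414259753775/92493 ≈ -4.4788e+6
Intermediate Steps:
P(w) = w**3 - 2*w
P(h(5, 5))*(-288 + (-353/387 - 322/(-239))) = ((5*5)*(-2 + (5*5)**2))*(-288 + (-353/387 - 322/(-239))) = (25*(-2 + 25**2))*(-288 + (-353*1/387 - 322*(-1/239))) = (25*(-2 + 625))*(-288 + (-353/387 + 322/239)) = (25*623)*(-288 + 40247/92493) = 15575*(-26597737/92493) = -414259753775/92493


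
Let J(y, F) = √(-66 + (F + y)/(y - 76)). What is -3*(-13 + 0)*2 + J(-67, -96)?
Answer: 78 + 5*I*√53053/143 ≈ 78.0 + 8.0536*I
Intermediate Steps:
J(y, F) = √(-66 + (F + y)/(-76 + y))
-3*(-13 + 0)*2 + J(-67, -96) = -3*(-13 + 0)*2 + √((5016 - 96 - 65*(-67))/(-76 - 67)) = -3*(-13)*2 + √((5016 - 96 + 4355)/(-143)) = 39*2 + √(-1/143*9275) = 78 + √(-9275/143) = 78 + 5*I*√53053/143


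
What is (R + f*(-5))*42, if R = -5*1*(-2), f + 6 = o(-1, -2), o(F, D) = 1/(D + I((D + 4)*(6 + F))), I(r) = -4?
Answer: 1715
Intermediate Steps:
o(F, D) = 1/(-4 + D) (o(F, D) = 1/(D - 4) = 1/(-4 + D))
f = -37/6 (f = -6 + 1/(-4 - 2) = -6 + 1/(-6) = -6 - ⅙ = -37/6 ≈ -6.1667)
R = 10 (R = -5*(-2) = 10)
(R + f*(-5))*42 = (10 - 37/6*(-5))*42 = (10 + 185/6)*42 = (245/6)*42 = 1715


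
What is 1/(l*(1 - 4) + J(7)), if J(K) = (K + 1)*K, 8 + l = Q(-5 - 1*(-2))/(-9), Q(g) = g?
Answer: 1/79 ≈ 0.012658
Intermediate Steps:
l = -23/3 (l = -8 + (-5 - 1*(-2))/(-9) = -8 + (-5 + 2)*(-⅑) = -8 - 3*(-⅑) = -8 + ⅓ = -23/3 ≈ -7.6667)
J(K) = K*(1 + K) (J(K) = (1 + K)*K = K*(1 + K))
1/(l*(1 - 4) + J(7)) = 1/(-23*(1 - 4)/3 + 7*(1 + 7)) = 1/(-23/3*(-3) + 7*8) = 1/(23 + 56) = 1/79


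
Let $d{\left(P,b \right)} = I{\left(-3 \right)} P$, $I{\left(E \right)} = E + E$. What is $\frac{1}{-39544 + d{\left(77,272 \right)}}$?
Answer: $- \frac{1}{40006} \approx -2.4996 \cdot 10^{-5}$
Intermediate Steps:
$I{\left(E \right)} = 2 E$
$d{\left(P,b \right)} = - 6 P$ ($d{\left(P,b \right)} = 2 \left(-3\right) P = - 6 P$)
$\frac{1}{-39544 + d{\left(77,272 \right)}} = \frac{1}{-39544 - 462} = \frac{1}{-40006} = - \frac{1}{40006}$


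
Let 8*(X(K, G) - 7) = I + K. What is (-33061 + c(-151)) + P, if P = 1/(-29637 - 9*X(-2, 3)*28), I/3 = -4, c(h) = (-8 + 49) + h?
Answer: -1026974161/30960 ≈ -33171.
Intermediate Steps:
c(h) = 41 + h
I = -12 (I = 3*(-4) = -12)
X(K, G) = 11/2 + K/8 (X(K, G) = 7 + (-12 + K)/8 = 7 + (-3/2 + K/8) = 11/2 + K/8)
P = -1/30960 (P = 1/(-29637 - 9*(11/2 + (⅛)*(-2))*28) = 1/(-29637 - 9*(11/2 - ¼)*28) = 1/(-29637 - 9*21/4*28) = 1/(-29637 - 189/4*28) = 1/(-29637 - 1323) = 1/(-30960) = -1/30960 ≈ -3.2300e-5)
(-33061 + c(-151)) + P = (-33061 + (41 - 151)) - 1/30960 = (-33061 - 110) - 1/30960 = -33171 - 1/30960 = -1026974161/30960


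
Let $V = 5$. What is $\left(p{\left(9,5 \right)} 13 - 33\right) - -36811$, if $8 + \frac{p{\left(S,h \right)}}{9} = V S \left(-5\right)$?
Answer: $9517$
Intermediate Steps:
$p{\left(S,h \right)} = -72 - 225 S$ ($p{\left(S,h \right)} = -72 + 9 \cdot 5 S \left(-5\right) = -72 + 9 \cdot 5 \left(- 5 S\right) = -72 + 9 \left(- 25 S\right) = -72 - 225 S$)
$\left(p{\left(9,5 \right)} 13 - 33\right) - -36811 = \left(\left(-72 - 2025\right) 13 - 33\right) - -36811 = \left(\left(-72 - 2025\right) 13 - 33\right) + 36811 = \left(\left(-2097\right) 13 - 33\right) + 36811 = \left(-27261 - 33\right) + 36811 = -27294 + 36811 = 9517$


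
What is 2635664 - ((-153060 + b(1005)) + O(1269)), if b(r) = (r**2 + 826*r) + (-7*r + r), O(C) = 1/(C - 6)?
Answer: 1205658536/1263 ≈ 9.5460e+5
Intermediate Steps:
O(C) = 1/(-6 + C)
b(r) = r**2 + 820*r (b(r) = (r**2 + 826*r) - 6*r = r**2 + 820*r)
2635664 - ((-153060 + b(1005)) + O(1269)) = 2635664 - ((-153060 + 1005*(820 + 1005)) + 1/(-6 + 1269)) = 2635664 - ((-153060 + 1005*1825) + 1/1263) = 2635664 - ((-153060 + 1834125) + 1/1263) = 2635664 - (1681065 + 1/1263) = 2635664 - 1*2123185096/1263 = 2635664 - 2123185096/1263 = 1205658536/1263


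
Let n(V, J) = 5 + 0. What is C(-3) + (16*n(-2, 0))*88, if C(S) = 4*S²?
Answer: 7076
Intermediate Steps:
n(V, J) = 5
C(-3) + (16*n(-2, 0))*88 = 4*(-3)² + (16*5)*88 = 4*9 + 80*88 = 36 + 7040 = 7076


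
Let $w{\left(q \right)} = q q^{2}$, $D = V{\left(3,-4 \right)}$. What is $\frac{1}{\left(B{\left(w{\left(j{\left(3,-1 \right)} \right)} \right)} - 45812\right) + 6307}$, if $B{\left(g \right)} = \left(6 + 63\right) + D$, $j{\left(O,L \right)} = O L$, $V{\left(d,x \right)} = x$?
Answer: $- \frac{1}{39440} \approx -2.5355 \cdot 10^{-5}$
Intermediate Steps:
$D = -4$
$j{\left(O,L \right)} = L O$
$w{\left(q \right)} = q^{3}$
$B{\left(g \right)} = 65$ ($B{\left(g \right)} = \left(6 + 63\right) - 4 = 69 - 4 = 65$)
$\frac{1}{\left(B{\left(w{\left(j{\left(3,-1 \right)} \right)} \right)} - 45812\right) + 6307} = \frac{1}{\left(65 - 45812\right) + 6307} = \frac{1}{-45747 + 6307} = \frac{1}{-39440} = - \frac{1}{39440}$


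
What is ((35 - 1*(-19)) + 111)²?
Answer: 27225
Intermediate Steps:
((35 - 1*(-19)) + 111)² = ((35 + 19) + 111)² = (54 + 111)² = 165² = 27225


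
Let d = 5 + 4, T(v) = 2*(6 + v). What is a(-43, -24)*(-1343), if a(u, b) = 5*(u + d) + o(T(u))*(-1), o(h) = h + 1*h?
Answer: 29546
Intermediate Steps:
T(v) = 12 + 2*v
d = 9
o(h) = 2*h (o(h) = h + h = 2*h)
a(u, b) = 21 + u (a(u, b) = 5*(u + 9) + (2*(12 + 2*u))*(-1) = 5*(9 + u) + (24 + 4*u)*(-1) = (45 + 5*u) + (-24 - 4*u) = 21 + u)
a(-43, -24)*(-1343) = (21 - 43)*(-1343) = -22*(-1343) = 29546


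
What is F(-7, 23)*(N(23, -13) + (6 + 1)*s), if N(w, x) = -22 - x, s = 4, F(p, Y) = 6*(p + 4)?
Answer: -342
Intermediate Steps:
F(p, Y) = 24 + 6*p (F(p, Y) = 6*(4 + p) = 24 + 6*p)
F(-7, 23)*(N(23, -13) + (6 + 1)*s) = (24 + 6*(-7))*((-22 - 1*(-13)) + (6 + 1)*4) = (24 - 42)*((-22 + 13) + 7*4) = -18*(-9 + 28) = -18*19 = -342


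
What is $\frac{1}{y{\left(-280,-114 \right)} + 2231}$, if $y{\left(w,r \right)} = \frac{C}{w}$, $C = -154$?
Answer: $\frac{20}{44631} \approx 0.00044812$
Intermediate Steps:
$y{\left(w,r \right)} = - \frac{154}{w}$
$\frac{1}{y{\left(-280,-114 \right)} + 2231} = \frac{1}{- \frac{154}{-280} + 2231} = \frac{1}{\left(-154\right) \left(- \frac{1}{280}\right) + 2231} = \frac{1}{\frac{11}{20} + 2231} = \frac{1}{\frac{44631}{20}} = \frac{20}{44631}$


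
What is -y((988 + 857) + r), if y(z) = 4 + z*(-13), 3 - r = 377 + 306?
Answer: 15141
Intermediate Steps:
r = -680 (r = 3 - (377 + 306) = 3 - 1*683 = 3 - 683 = -680)
y(z) = 4 - 13*z
-y((988 + 857) + r) = -(4 - 13*((988 + 857) - 680)) = -(4 - 13*(1845 - 680)) = -(4 - 13*1165) = -(4 - 15145) = -1*(-15141) = 15141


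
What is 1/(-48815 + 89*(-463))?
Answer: -1/90022 ≈ -1.1108e-5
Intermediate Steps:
1/(-48815 + 89*(-463)) = 1/(-48815 - 41207) = 1/(-90022) = -1/90022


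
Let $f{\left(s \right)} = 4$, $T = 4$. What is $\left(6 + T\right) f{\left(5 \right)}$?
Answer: $40$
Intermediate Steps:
$\left(6 + T\right) f{\left(5 \right)} = \left(6 + 4\right) 4 = 10 \cdot 4 = 40$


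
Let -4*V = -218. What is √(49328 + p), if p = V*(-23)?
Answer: √192298/2 ≈ 219.26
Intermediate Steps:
V = 109/2 (V = -¼*(-218) = 109/2 ≈ 54.500)
p = -2507/2 (p = (109/2)*(-23) = -2507/2 ≈ -1253.5)
√(49328 + p) = √(49328 - 2507/2) = √(96149/2) = √192298/2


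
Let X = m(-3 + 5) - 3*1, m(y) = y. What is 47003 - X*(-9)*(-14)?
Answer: 47129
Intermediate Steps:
X = -1 (X = (-3 + 5) - 3*1 = 2 - 3 = -1)
47003 - X*(-9)*(-14) = 47003 - (-1*(-9))*(-14) = 47003 - 9*(-14) = 47003 - 1*(-126) = 47003 + 126 = 47129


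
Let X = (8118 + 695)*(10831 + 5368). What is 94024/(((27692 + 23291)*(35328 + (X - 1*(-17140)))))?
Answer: 94024/7281099162665 ≈ 1.2913e-8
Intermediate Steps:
X = 142761787 (X = 8813*16199 = 142761787)
94024/(((27692 + 23291)*(35328 + (X - 1*(-17140))))) = 94024/(((27692 + 23291)*(35328 + (142761787 - 1*(-17140))))) = 94024/((50983*(35328 + (142761787 + 17140)))) = 94024/((50983*(35328 + 142778927))) = 94024/((50983*142814255)) = 94024/7281099162665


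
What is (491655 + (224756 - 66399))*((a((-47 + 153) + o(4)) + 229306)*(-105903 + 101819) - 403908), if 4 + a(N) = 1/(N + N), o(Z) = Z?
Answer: -3044894419729492/5 ≈ -6.0898e+14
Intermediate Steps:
a(N) = -4 + 1/(2*N) (a(N) = -4 + 1/(N + N) = -4 + 1/(2*N))
(491655 + (224756 - 66399))*((a((-47 + 153) + o(4)) + 229306)*(-105903 + 101819) - 403908) = (491655 + (224756 - 66399))*(((-4 + 1/(2*((-47 + 153) + 4))) + 229306)*(-105903 + 101819) - 403908) = (491655 + 158357)*(((-4 + 1/(2*(106 + 4))) + 229306)*(-4084) - 403908) = 650012*(((-4 + (1/2)/110) + 229306)*(-4084) - 403908) = 650012*(((-4 + (1/2)*(1/110)) + 229306)*(-4084) - 403908) = 650012*(((-4 + 1/220) + 229306)*(-4084) - 403908) = 650012*((-879/220 + 229306)*(-4084) - 403908) = 650012*((50446441/220)*(-4084) - 403908) = 650012*(-51505816261/55 - 403908) = 650012*(-51528031201/55) = -3044894419729492/5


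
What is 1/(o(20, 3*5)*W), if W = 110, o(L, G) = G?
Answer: 1/1650 ≈ 0.00060606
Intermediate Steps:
1/(o(20, 3*5)*W) = 1/((3*5)*110) = 1/(15*110) = 1/1650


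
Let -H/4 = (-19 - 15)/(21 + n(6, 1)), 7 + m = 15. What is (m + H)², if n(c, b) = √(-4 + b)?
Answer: 32*(-1441*I + 76*√3)/(3*(-73*I + 7*√3)) ≈ 208.01 - 15.314*I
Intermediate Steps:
m = 8 (m = -7 + 15 = 8)
H = 136/(21 + I*√3) (H = -4*(-19 - 15)/(21 + √(-4 + 1)) = -(-136)/(21 + √(-3)) = -(-136)/(21 + I*√3) = 136/(21 + I*√3) ≈ 6.4324 - 0.53054*I)
(m + H)² = (8 + (238/37 - 34*I*√3/111))² = (534/37 - 34*I*√3/111)²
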